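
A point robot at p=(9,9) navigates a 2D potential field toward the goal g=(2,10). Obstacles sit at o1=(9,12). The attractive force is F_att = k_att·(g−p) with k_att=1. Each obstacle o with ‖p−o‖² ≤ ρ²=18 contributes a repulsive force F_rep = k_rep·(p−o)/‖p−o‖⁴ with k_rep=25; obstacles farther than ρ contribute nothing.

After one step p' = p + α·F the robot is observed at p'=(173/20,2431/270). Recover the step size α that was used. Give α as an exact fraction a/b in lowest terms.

α = 1/20

F_att = 1·(g−p) = 1·(-7,1) = (-7.0000,1.0000)
o1: d²=9 ≤ ρ²=18; F_rep = 25·(0,-3)/9² = (0.0000,-0.9259)
F = F_att + ΣF_rep = (-7.0000,0.0741)
Δp = p'−p = (-0.3500,0.0037); α = Δx/Fx = (-7/20) / (-7) = 1/20
check: Δy/Fy = (1/270) / (2/27) = 1/20 ✓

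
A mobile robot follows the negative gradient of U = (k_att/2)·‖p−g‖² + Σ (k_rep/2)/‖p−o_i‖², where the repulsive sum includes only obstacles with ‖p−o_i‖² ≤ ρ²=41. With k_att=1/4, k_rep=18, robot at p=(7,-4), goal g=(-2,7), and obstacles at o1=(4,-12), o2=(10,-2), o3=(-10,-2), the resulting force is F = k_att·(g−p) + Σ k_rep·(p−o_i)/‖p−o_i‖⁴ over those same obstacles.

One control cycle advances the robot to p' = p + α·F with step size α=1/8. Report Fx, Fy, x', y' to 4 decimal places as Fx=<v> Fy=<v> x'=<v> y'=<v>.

F_att = 1/4·(g−p) = 1/4·(-9,11) = (-2.2500,2.7500)
o1: d²=73 > ρ²=41 → inactive
o2: d²=13 ≤ ρ²=41; F_rep = 18·(-3,-2)/13² = (-0.3195,-0.2130)
o3: d²=293 > ρ²=41 → inactive
F = F_att + ΣF_rep = (-2.5695,2.5370)
p' = p + 1/8·F = (6.6788,-3.6829)

Fx=-2.5695 Fy=2.5370 x'=6.6788 y'=-3.6829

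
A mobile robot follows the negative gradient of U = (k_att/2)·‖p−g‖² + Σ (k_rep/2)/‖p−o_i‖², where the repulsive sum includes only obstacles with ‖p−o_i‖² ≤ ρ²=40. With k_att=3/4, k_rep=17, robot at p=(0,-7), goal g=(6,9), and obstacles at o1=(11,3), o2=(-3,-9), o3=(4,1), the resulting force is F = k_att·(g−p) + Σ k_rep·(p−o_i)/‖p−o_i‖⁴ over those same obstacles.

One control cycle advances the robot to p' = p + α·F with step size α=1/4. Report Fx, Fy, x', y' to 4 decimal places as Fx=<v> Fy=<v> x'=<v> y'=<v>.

F_att = 3/4·(g−p) = 3/4·(6,16) = (4.5000,12.0000)
o1: d²=221 > ρ²=40 → inactive
o2: d²=13 ≤ ρ²=40; F_rep = 17·(3,2)/13² = (0.3018,0.2012)
o3: d²=80 > ρ²=40 → inactive
F = F_att + ΣF_rep = (4.8018,12.2012)
p' = p + 1/4·F = (1.2004,-3.9497)

Fx=4.8018 Fy=12.2012 x'=1.2004 y'=-3.9497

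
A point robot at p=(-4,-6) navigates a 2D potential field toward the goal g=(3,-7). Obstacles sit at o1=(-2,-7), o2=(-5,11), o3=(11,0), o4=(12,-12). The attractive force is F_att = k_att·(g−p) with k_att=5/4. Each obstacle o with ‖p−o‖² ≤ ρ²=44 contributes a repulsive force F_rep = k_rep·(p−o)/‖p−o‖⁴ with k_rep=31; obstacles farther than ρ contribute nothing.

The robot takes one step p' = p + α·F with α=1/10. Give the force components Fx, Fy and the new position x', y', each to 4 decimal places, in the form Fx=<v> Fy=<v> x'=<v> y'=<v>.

F_att = 5/4·(g−p) = 5/4·(7,-1) = (8.7500,-1.2500)
o1: d²=5 ≤ ρ²=44; F_rep = 31·(-2,1)/5² = (-2.4800,1.2400)
o2: d²=290 > ρ²=44 → inactive
o3: d²=261 > ρ²=44 → inactive
o4: d²=292 > ρ²=44 → inactive
F = F_att + ΣF_rep = (6.2700,-0.0100)
p' = p + 1/10·F = (-3.3730,-6.0010)

Fx=6.2700 Fy=-0.0100 x'=-3.3730 y'=-6.0010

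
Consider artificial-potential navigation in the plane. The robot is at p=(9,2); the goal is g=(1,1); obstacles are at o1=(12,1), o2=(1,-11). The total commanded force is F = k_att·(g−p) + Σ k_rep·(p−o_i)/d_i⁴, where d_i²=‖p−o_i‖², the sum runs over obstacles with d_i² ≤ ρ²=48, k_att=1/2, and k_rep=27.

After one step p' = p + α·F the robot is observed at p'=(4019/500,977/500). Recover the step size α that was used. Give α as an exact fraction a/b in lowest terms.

α = 1/5

F_att = 1/2·(g−p) = 1/2·(-8,-1) = (-4.0000,-0.5000)
o1: d²=10 ≤ ρ²=48; F_rep = 27·(-3,1)/10² = (-0.8100,0.2700)
o2: d²=233 > ρ²=48 → inactive
F = F_att + ΣF_rep = (-4.8100,-0.2300)
Δp = p'−p = (-0.9620,-0.0460); α = Δx/Fx = (-481/500) / (-481/100) = 1/5
check: Δy/Fy = (-23/500) / (-23/100) = 1/5 ✓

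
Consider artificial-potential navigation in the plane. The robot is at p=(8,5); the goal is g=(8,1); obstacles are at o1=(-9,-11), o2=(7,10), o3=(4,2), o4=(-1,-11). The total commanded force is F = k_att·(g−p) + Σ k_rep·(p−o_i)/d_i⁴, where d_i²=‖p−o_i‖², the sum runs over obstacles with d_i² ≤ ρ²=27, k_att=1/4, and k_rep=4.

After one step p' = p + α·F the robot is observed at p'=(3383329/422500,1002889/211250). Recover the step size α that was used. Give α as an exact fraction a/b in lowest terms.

F_att = 1/4·(g−p) = 1/4·(0,-4) = (0.0000,-1.0000)
o1: d²=545 > ρ²=27 → inactive
o2: d²=26 ≤ ρ²=27; F_rep = 4·(1,-5)/26² = (0.0059,-0.0296)
o3: d²=25 ≤ ρ²=27; F_rep = 4·(4,3)/25² = (0.0256,0.0192)
o4: d²=337 > ρ²=27 → inactive
F = F_att + ΣF_rep = (0.0315,-1.0104)
Δp = p'−p = (0.0079,-0.2526); α = Δx/Fx = (3329/422500) / (3329/105625) = 1/4
check: Δy/Fy = (-53361/211250) / (-106722/105625) = 1/4 ✓

α = 1/4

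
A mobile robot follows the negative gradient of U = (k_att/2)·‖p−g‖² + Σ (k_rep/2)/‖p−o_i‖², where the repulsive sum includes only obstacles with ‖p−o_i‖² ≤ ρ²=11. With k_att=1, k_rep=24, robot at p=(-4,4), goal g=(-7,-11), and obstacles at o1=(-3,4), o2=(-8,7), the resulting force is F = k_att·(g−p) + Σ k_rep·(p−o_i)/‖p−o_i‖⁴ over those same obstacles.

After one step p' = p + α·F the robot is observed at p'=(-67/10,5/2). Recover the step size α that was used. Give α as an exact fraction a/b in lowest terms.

F_att = 1·(g−p) = 1·(-3,-15) = (-3.0000,-15.0000)
o1: d²=1 ≤ ρ²=11; F_rep = 24·(-1,0)/1² = (-24.0000,0.0000)
o2: d²=25 > ρ²=11 → inactive
F = F_att + ΣF_rep = (-27.0000,-15.0000)
Δp = p'−p = (-2.7000,-1.5000); α = Δx/Fx = (-27/10) / (-27) = 1/10
check: Δy/Fy = (-3/2) / (-15) = 1/10 ✓

α = 1/10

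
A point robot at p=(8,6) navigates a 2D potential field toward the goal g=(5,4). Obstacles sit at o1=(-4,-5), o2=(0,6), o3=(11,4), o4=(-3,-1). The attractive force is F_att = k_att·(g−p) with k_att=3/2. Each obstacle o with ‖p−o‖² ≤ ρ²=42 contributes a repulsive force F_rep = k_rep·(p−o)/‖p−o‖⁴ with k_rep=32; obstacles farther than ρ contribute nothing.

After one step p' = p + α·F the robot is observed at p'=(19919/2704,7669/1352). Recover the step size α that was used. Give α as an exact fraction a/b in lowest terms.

F_att = 3/2·(g−p) = 3/2·(-3,-2) = (-4.5000,-3.0000)
o1: d²=265 > ρ²=42 → inactive
o2: d²=64 > ρ²=42 → inactive
o3: d²=13 ≤ ρ²=42; F_rep = 32·(-3,2)/13² = (-0.5680,0.3787)
o4: d²=170 > ρ²=42 → inactive
F = F_att + ΣF_rep = (-5.0680,-2.6213)
Δp = p'−p = (-0.6335,-0.3277); α = Δx/Fx = (-1713/2704) / (-1713/338) = 1/8
check: Δy/Fy = (-443/1352) / (-443/169) = 1/8 ✓

α = 1/8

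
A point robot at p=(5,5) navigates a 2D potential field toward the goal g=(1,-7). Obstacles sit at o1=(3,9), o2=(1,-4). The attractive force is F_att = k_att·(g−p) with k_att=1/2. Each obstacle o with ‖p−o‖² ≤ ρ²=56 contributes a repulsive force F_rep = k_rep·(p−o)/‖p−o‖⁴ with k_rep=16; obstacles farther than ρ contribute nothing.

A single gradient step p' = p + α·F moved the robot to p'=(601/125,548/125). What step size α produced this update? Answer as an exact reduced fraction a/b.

α = 1/10

F_att = 1/2·(g−p) = 1/2·(-4,-12) = (-2.0000,-6.0000)
o1: d²=20 ≤ ρ²=56; F_rep = 16·(2,-4)/20² = (0.0800,-0.1600)
o2: d²=97 > ρ²=56 → inactive
F = F_att + ΣF_rep = (-1.9200,-6.1600)
Δp = p'−p = (-0.1920,-0.6160); α = Δx/Fx = (-24/125) / (-48/25) = 1/10
check: Δy/Fy = (-77/125) / (-154/25) = 1/10 ✓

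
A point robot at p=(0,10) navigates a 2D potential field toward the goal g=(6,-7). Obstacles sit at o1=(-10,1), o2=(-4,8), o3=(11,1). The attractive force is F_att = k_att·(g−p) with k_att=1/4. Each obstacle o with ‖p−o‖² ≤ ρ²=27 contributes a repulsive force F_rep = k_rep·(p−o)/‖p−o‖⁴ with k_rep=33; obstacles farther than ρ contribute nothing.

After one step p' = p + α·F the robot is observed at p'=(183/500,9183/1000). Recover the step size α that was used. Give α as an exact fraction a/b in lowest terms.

α = 1/5

F_att = 1/4·(g−p) = 1/4·(6,-17) = (1.5000,-4.2500)
o1: d²=181 > ρ²=27 → inactive
o2: d²=20 ≤ ρ²=27; F_rep = 33·(4,2)/20² = (0.3300,0.1650)
o3: d²=202 > ρ²=27 → inactive
F = F_att + ΣF_rep = (1.8300,-4.0850)
Δp = p'−p = (0.3660,-0.8170); α = Δx/Fx = (183/500) / (183/100) = 1/5
check: Δy/Fy = (-817/1000) / (-817/200) = 1/5 ✓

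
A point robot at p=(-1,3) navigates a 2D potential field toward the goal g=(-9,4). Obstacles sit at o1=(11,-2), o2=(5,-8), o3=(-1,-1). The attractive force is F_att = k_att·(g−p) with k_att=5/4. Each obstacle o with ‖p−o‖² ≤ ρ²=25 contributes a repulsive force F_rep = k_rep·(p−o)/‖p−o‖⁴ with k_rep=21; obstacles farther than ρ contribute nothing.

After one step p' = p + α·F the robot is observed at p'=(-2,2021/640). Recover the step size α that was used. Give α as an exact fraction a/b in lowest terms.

F_att = 5/4·(g−p) = 5/4·(-8,1) = (-10.0000,1.2500)
o1: d²=169 > ρ²=25 → inactive
o2: d²=157 > ρ²=25 → inactive
o3: d²=16 ≤ ρ²=25; F_rep = 21·(0,4)/16² = (0.0000,0.3281)
F = F_att + ΣF_rep = (-10.0000,1.5781)
Δp = p'−p = (-1.0000,0.1578); α = Δx/Fx = (-1) / (-10) = 1/10
check: Δy/Fy = (101/640) / (101/64) = 1/10 ✓

α = 1/10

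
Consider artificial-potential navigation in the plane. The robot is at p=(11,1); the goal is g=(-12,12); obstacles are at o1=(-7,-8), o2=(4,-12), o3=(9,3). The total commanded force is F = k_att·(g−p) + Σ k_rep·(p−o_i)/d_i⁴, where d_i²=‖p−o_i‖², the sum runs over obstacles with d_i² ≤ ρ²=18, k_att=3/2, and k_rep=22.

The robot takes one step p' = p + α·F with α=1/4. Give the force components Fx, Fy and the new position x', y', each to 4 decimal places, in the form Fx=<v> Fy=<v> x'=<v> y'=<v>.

Fx=-33.8125 Fy=15.8125 x'=2.5469 y'=4.9531

F_att = 3/2·(g−p) = 3/2·(-23,11) = (-34.5000,16.5000)
o1: d²=405 > ρ²=18 → inactive
o2: d²=218 > ρ²=18 → inactive
o3: d²=8 ≤ ρ²=18; F_rep = 22·(2,-2)/8² = (0.6875,-0.6875)
F = F_att + ΣF_rep = (-33.8125,15.8125)
p' = p + 1/4·F = (2.5469,4.9531)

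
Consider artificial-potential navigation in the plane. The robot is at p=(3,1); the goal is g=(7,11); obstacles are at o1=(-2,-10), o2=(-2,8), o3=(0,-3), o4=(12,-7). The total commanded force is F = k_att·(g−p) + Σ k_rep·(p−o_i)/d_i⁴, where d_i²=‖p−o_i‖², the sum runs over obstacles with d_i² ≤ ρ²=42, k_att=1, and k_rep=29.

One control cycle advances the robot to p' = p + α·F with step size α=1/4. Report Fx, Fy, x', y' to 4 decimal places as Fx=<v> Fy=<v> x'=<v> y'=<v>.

Fx=4.1392 Fy=10.1856 x'=4.0348 y'=3.5464

F_att = 1·(g−p) = 1·(4,10) = (4.0000,10.0000)
o1: d²=146 > ρ²=42 → inactive
o2: d²=74 > ρ²=42 → inactive
o3: d²=25 ≤ ρ²=42; F_rep = 29·(3,4)/25² = (0.1392,0.1856)
o4: d²=145 > ρ²=42 → inactive
F = F_att + ΣF_rep = (4.1392,10.1856)
p' = p + 1/4·F = (4.0348,3.5464)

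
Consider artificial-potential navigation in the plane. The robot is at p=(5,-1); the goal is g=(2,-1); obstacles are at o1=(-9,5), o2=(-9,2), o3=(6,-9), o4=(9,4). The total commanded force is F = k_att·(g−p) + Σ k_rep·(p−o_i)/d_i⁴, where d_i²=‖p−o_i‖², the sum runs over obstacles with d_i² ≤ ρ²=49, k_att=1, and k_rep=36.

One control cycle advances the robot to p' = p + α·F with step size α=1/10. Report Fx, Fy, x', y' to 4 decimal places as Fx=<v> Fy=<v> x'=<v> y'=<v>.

F_att = 1·(g−p) = 1·(-3,0) = (-3.0000,0.0000)
o1: d²=232 > ρ²=49 → inactive
o2: d²=205 > ρ²=49 → inactive
o3: d²=65 > ρ²=49 → inactive
o4: d²=41 ≤ ρ²=49; F_rep = 36·(-4,-5)/41² = (-0.0857,-0.1071)
F = F_att + ΣF_rep = (-3.0857,-0.1071)
p' = p + 1/10·F = (4.6914,-1.0107)

Fx=-3.0857 Fy=-0.1071 x'=4.6914 y'=-1.0107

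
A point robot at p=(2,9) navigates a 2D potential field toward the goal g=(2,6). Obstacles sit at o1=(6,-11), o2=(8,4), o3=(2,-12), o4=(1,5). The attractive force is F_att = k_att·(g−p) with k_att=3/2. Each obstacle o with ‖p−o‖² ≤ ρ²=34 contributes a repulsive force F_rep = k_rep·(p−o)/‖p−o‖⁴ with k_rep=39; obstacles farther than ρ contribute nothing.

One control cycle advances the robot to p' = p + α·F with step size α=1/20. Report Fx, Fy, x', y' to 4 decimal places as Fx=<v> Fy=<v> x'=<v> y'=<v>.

F_att = 3/2·(g−p) = 3/2·(0,-3) = (0.0000,-4.5000)
o1: d²=416 > ρ²=34 → inactive
o2: d²=61 > ρ²=34 → inactive
o3: d²=441 > ρ²=34 → inactive
o4: d²=17 ≤ ρ²=34; F_rep = 39·(1,4)/17² = (0.1349,0.5398)
F = F_att + ΣF_rep = (0.1349,-3.9602)
p' = p + 1/20·F = (2.0067,8.8020)

Fx=0.1349 Fy=-3.9602 x'=2.0067 y'=8.8020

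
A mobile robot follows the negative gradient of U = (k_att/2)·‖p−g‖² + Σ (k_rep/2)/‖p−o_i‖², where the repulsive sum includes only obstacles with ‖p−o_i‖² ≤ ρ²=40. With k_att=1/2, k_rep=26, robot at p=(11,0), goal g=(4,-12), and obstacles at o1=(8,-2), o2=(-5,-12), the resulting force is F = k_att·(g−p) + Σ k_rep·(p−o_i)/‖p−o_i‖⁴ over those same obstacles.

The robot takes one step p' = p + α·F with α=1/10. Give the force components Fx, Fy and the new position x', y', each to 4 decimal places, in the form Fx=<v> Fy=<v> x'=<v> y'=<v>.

Fx=-3.0385 Fy=-5.6923 x'=10.6962 y'=-0.5692

F_att = 1/2·(g−p) = 1/2·(-7,-12) = (-3.5000,-6.0000)
o1: d²=13 ≤ ρ²=40; F_rep = 26·(3,2)/13² = (0.4615,0.3077)
o2: d²=400 > ρ²=40 → inactive
F = F_att + ΣF_rep = (-3.0385,-5.6923)
p' = p + 1/10·F = (10.6962,-0.5692)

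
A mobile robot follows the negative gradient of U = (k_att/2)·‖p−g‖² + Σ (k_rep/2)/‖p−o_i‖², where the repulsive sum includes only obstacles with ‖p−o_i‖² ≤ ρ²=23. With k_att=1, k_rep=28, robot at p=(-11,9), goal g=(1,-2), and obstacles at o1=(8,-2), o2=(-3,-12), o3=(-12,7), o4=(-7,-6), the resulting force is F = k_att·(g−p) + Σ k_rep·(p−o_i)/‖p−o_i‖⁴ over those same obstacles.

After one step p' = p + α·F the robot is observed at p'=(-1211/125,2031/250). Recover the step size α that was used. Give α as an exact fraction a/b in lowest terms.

F_att = 1·(g−p) = 1·(12,-11) = (12.0000,-11.0000)
o1: d²=482 > ρ²=23 → inactive
o2: d²=505 > ρ²=23 → inactive
o3: d²=5 ≤ ρ²=23; F_rep = 28·(1,2)/5² = (1.1200,2.2400)
o4: d²=241 > ρ²=23 → inactive
F = F_att + ΣF_rep = (13.1200,-8.7600)
Δp = p'−p = (1.3120,-0.8760); α = Δx/Fx = (164/125) / (328/25) = 1/10
check: Δy/Fy = (-219/250) / (-219/25) = 1/10 ✓

α = 1/10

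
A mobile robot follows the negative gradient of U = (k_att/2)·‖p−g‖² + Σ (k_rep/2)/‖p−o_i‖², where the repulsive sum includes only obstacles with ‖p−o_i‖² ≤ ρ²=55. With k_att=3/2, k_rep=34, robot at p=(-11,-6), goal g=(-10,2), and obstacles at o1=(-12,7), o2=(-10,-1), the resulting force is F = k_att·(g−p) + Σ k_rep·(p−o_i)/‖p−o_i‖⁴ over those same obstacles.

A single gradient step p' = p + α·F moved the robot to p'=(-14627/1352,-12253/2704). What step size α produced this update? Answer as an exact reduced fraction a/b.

α = 1/8

F_att = 3/2·(g−p) = 3/2·(1,8) = (1.5000,12.0000)
o1: d²=170 > ρ²=55 → inactive
o2: d²=26 ≤ ρ²=55; F_rep = 34·(-1,-5)/26² = (-0.0503,-0.2515)
F = F_att + ΣF_rep = (1.4497,11.7485)
Δp = p'−p = (0.1812,1.4686); α = Δx/Fx = (245/1352) / (245/169) = 1/8
check: Δy/Fy = (3971/2704) / (3971/338) = 1/8 ✓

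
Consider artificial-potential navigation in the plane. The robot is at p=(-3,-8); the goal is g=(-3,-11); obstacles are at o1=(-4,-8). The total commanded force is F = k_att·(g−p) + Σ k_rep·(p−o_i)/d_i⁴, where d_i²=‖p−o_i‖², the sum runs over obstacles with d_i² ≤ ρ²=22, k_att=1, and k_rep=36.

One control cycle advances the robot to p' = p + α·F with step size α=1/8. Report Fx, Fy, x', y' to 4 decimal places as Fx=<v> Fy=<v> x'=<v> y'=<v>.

F_att = 1·(g−p) = 1·(0,-3) = (0.0000,-3.0000)
o1: d²=1 ≤ ρ²=22; F_rep = 36·(1,0)/1² = (36.0000,0.0000)
F = F_att + ΣF_rep = (36.0000,-3.0000)
p' = p + 1/8·F = (1.5000,-8.3750)

Fx=36.0000 Fy=-3.0000 x'=1.5000 y'=-8.3750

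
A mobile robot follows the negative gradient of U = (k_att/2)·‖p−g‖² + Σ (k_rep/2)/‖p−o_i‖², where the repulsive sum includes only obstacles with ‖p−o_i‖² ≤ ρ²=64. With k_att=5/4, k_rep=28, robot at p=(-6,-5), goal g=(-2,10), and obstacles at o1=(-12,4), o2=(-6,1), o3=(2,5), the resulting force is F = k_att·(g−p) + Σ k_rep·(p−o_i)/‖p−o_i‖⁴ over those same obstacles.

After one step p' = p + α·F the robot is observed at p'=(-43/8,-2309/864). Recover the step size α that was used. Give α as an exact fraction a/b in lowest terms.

F_att = 5/4·(g−p) = 5/4·(4,15) = (5.0000,18.7500)
o1: d²=117 > ρ²=64 → inactive
o2: d²=36 ≤ ρ²=64; F_rep = 28·(0,-6)/36² = (0.0000,-0.1296)
o3: d²=164 > ρ²=64 → inactive
F = F_att + ΣF_rep = (5.0000,18.6204)
Δp = p'−p = (0.6250,2.3275); α = Δx/Fx = (5/8) / (5) = 1/8
check: Δy/Fy = (2011/864) / (2011/108) = 1/8 ✓

α = 1/8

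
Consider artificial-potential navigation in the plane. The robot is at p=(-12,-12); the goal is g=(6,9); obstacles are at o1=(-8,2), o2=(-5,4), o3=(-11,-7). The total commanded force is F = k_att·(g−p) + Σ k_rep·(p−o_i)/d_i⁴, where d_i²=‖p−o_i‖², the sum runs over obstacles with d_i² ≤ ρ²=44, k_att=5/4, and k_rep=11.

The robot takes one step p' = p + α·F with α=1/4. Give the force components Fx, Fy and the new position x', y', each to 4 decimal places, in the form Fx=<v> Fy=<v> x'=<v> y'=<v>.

F_att = 5/4·(g−p) = 5/4·(18,21) = (22.5000,26.2500)
o1: d²=212 > ρ²=44 → inactive
o2: d²=305 > ρ²=44 → inactive
o3: d²=26 ≤ ρ²=44; F_rep = 11·(-1,-5)/26² = (-0.0163,-0.0814)
F = F_att + ΣF_rep = (22.4837,26.1686)
p' = p + 1/4·F = (-6.3791,-5.4578)

Fx=22.4837 Fy=26.1686 x'=-6.3791 y'=-5.4578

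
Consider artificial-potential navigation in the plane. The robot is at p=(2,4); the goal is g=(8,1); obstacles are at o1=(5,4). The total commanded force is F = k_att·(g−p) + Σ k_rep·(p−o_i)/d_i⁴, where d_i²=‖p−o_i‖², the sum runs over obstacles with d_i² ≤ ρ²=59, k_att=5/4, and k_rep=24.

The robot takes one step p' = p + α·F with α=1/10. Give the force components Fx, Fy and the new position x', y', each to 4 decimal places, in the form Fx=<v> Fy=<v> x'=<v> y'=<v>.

F_att = 5/4·(g−p) = 5/4·(6,-3) = (7.5000,-3.7500)
o1: d²=9 ≤ ρ²=59; F_rep = 24·(-3,0)/9² = (-0.8889,0.0000)
F = F_att + ΣF_rep = (6.6111,-3.7500)
p' = p + 1/10·F = (2.6611,3.6250)

Fx=6.6111 Fy=-3.7500 x'=2.6611 y'=3.6250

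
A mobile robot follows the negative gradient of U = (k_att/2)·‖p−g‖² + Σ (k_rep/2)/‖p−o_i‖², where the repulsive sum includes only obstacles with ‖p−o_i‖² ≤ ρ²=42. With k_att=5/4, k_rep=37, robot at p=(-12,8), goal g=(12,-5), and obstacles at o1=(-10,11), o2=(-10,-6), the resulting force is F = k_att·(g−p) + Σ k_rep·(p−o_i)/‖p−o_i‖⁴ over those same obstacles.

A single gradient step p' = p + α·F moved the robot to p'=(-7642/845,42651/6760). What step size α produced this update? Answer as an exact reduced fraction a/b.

α = 1/10

F_att = 5/4·(g−p) = 5/4·(24,-13) = (30.0000,-16.2500)
o1: d²=13 ≤ ρ²=42; F_rep = 37·(-2,-3)/13² = (-0.4379,-0.6568)
o2: d²=200 > ρ²=42 → inactive
F = F_att + ΣF_rep = (29.5621,-16.9068)
Δp = p'−p = (2.9562,-1.6907); α = Δx/Fx = (2498/845) / (4996/169) = 1/10
check: Δy/Fy = (-11429/6760) / (-11429/676) = 1/10 ✓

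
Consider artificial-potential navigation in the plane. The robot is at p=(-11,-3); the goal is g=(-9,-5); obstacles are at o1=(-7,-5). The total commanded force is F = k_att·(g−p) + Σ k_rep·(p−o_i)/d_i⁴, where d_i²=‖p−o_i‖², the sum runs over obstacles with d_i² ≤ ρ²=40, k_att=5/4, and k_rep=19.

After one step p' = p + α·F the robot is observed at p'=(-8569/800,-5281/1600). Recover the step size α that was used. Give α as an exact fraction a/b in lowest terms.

F_att = 5/4·(g−p) = 5/4·(2,-2) = (2.5000,-2.5000)
o1: d²=20 ≤ ρ²=40; F_rep = 19·(-4,2)/20² = (-0.1900,0.0950)
F = F_att + ΣF_rep = (2.3100,-2.4050)
Δp = p'−p = (0.2888,-0.3006); α = Δx/Fx = (231/800) / (231/100) = 1/8
check: Δy/Fy = (-481/1600) / (-481/200) = 1/8 ✓

α = 1/8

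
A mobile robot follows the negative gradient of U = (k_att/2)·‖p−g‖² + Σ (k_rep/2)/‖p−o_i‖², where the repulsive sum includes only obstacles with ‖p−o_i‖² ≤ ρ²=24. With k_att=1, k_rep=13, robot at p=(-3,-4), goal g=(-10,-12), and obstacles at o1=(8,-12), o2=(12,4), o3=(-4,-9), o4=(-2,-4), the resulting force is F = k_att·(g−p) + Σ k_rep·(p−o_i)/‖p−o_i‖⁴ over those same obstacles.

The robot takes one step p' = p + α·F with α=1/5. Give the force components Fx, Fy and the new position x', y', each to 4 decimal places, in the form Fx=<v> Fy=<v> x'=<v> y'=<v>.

Fx=-20.0000 Fy=-8.0000 x'=-7.0000 y'=-5.6000

F_att = 1·(g−p) = 1·(-7,-8) = (-7.0000,-8.0000)
o1: d²=185 > ρ²=24 → inactive
o2: d²=289 > ρ²=24 → inactive
o3: d²=26 > ρ²=24 → inactive
o4: d²=1 ≤ ρ²=24; F_rep = 13·(-1,0)/1² = (-13.0000,0.0000)
F = F_att + ΣF_rep = (-20.0000,-8.0000)
p' = p + 1/5·F = (-7.0000,-5.6000)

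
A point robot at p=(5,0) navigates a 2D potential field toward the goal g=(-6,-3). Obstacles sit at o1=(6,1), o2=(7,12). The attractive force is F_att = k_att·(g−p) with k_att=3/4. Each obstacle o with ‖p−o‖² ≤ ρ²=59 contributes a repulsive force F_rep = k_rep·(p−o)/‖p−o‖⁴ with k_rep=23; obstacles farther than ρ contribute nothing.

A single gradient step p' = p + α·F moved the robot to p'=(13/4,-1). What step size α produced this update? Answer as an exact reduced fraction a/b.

F_att = 3/4·(g−p) = 3/4·(-11,-3) = (-8.2500,-2.2500)
o1: d²=2 ≤ ρ²=59; F_rep = 23·(-1,-1)/2² = (-5.7500,-5.7500)
o2: d²=148 > ρ²=59 → inactive
F = F_att + ΣF_rep = (-14.0000,-8.0000)
Δp = p'−p = (-1.7500,-1.0000); α = Δx/Fx = (-7/4) / (-14) = 1/8
check: Δy/Fy = (-1) / (-8) = 1/8 ✓

α = 1/8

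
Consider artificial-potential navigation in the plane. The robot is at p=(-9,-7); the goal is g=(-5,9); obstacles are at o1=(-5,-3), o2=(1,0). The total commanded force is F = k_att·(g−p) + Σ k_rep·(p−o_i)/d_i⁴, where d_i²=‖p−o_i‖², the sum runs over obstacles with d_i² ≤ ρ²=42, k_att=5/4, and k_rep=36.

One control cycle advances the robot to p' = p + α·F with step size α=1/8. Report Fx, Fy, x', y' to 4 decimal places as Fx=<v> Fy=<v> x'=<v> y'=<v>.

F_att = 5/4·(g−p) = 5/4·(4,16) = (5.0000,20.0000)
o1: d²=32 ≤ ρ²=42; F_rep = 36·(-4,-4)/32² = (-0.1406,-0.1406)
o2: d²=149 > ρ²=42 → inactive
F = F_att + ΣF_rep = (4.8594,19.8594)
p' = p + 1/8·F = (-8.3926,-4.5176)

Fx=4.8594 Fy=19.8594 x'=-8.3926 y'=-4.5176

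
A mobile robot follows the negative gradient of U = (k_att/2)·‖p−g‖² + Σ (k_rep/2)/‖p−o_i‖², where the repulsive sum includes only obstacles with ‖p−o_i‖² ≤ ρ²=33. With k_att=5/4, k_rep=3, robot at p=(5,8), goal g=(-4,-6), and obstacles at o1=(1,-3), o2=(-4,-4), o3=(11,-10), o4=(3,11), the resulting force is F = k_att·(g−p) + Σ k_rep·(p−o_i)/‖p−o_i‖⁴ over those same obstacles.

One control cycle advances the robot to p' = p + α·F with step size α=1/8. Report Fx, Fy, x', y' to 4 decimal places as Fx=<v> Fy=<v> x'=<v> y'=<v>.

F_att = 5/4·(g−p) = 5/4·(-9,-14) = (-11.2500,-17.5000)
o1: d²=137 > ρ²=33 → inactive
o2: d²=225 > ρ²=33 → inactive
o3: d²=360 > ρ²=33 → inactive
o4: d²=13 ≤ ρ²=33; F_rep = 3·(2,-3)/13² = (0.0355,-0.0533)
F = F_att + ΣF_rep = (-11.2145,-17.5533)
p' = p + 1/8·F = (3.5982,5.8058)

Fx=-11.2145 Fy=-17.5533 x'=3.5982 y'=5.8058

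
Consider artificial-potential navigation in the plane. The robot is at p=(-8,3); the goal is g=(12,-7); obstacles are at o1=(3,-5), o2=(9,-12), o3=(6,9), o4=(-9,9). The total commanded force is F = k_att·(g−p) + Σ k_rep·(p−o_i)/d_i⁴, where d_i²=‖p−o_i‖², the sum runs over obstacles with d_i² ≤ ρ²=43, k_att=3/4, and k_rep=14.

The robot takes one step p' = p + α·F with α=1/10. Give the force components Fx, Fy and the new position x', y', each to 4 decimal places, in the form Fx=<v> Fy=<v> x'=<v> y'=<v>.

F_att = 3/4·(g−p) = 3/4·(20,-10) = (15.0000,-7.5000)
o1: d²=185 > ρ²=43 → inactive
o2: d²=514 > ρ²=43 → inactive
o3: d²=232 > ρ²=43 → inactive
o4: d²=37 ≤ ρ²=43; F_rep = 14·(1,-6)/37² = (0.0102,-0.0614)
F = F_att + ΣF_rep = (15.0102,-7.5614)
p' = p + 1/10·F = (-6.4990,2.2439)

Fx=15.0102 Fy=-7.5614 x'=-6.4990 y'=2.2439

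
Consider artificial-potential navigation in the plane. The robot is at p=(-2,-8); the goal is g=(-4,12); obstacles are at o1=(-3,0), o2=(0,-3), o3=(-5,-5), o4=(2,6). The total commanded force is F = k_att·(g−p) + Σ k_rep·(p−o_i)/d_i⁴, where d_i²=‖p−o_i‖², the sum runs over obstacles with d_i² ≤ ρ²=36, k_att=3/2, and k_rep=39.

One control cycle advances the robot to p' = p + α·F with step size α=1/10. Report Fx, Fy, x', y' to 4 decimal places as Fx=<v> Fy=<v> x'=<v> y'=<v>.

F_att = 3/2·(g−p) = 3/2·(-2,20) = (-3.0000,30.0000)
o1: d²=65 > ρ²=36 → inactive
o2: d²=29 ≤ ρ²=36; F_rep = 39·(-2,-5)/29² = (-0.0927,-0.2319)
o3: d²=18 ≤ ρ²=36; F_rep = 39·(3,-3)/18² = (0.3611,-0.3611)
o4: d²=212 > ρ²=36 → inactive
F = F_att + ΣF_rep = (-2.7316,29.4070)
p' = p + 1/10·F = (-2.2732,-5.0593)

Fx=-2.7316 Fy=29.4070 x'=-2.2732 y'=-5.0593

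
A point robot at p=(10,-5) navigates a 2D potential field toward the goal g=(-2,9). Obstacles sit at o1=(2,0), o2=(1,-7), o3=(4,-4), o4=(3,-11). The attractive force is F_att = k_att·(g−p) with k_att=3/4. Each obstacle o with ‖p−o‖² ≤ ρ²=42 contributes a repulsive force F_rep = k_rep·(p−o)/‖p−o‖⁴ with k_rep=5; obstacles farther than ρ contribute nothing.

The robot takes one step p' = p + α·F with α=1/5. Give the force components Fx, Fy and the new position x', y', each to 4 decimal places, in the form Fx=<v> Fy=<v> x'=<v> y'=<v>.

F_att = 3/4·(g−p) = 3/4·(-12,14) = (-9.0000,10.5000)
o1: d²=89 > ρ²=42 → inactive
o2: d²=85 > ρ²=42 → inactive
o3: d²=37 ≤ ρ²=42; F_rep = 5·(6,-1)/37² = (0.0219,-0.0037)
o4: d²=85 > ρ²=42 → inactive
F = F_att + ΣF_rep = (-8.9781,10.4963)
p' = p + 1/5·F = (8.2044,-2.9007)

Fx=-8.9781 Fy=10.4963 x'=8.2044 y'=-2.9007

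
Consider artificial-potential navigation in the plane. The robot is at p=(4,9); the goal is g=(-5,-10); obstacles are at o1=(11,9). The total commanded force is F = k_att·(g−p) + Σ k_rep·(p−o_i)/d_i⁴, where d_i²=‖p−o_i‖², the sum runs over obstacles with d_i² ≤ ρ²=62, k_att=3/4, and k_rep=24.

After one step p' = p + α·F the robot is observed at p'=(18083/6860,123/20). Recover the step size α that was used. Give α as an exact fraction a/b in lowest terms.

α = 1/5

F_att = 3/4·(g−p) = 3/4·(-9,-19) = (-6.7500,-14.2500)
o1: d²=49 ≤ ρ²=62; F_rep = 24·(-7,0)/49² = (-0.0700,0.0000)
F = F_att + ΣF_rep = (-6.8200,-14.2500)
Δp = p'−p = (-1.3640,-2.8500); α = Δx/Fx = (-9357/6860) / (-9357/1372) = 1/5
check: Δy/Fy = (-57/20) / (-57/4) = 1/5 ✓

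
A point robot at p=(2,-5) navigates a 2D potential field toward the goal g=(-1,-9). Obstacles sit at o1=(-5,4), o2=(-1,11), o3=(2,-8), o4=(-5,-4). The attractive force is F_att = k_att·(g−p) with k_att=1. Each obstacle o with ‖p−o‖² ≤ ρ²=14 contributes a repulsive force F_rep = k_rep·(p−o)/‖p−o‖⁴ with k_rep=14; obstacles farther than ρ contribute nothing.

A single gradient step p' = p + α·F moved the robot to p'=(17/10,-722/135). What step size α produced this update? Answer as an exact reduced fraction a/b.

F_att = 1·(g−p) = 1·(-3,-4) = (-3.0000,-4.0000)
o1: d²=130 > ρ²=14 → inactive
o2: d²=265 > ρ²=14 → inactive
o3: d²=9 ≤ ρ²=14; F_rep = 14·(0,3)/9² = (0.0000,0.5185)
o4: d²=50 > ρ²=14 → inactive
F = F_att + ΣF_rep = (-3.0000,-3.4815)
Δp = p'−p = (-0.3000,-0.3481); α = Δx/Fx = (-3/10) / (-3) = 1/10
check: Δy/Fy = (-47/135) / (-94/27) = 1/10 ✓

α = 1/10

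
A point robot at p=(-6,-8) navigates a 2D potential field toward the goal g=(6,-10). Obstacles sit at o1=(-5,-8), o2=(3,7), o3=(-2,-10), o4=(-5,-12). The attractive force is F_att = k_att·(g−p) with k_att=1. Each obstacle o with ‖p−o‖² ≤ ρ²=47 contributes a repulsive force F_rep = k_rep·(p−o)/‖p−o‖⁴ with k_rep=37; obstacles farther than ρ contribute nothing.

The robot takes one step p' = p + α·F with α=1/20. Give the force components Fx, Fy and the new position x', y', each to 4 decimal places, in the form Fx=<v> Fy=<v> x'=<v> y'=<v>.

Fx=-25.4980 Fy=-1.3029 x'=-7.2749 y'=-8.0651

F_att = 1·(g−p) = 1·(12,-2) = (12.0000,-2.0000)
o1: d²=1 ≤ ρ²=47; F_rep = 37·(-1,0)/1² = (-37.0000,0.0000)
o2: d²=306 > ρ²=47 → inactive
o3: d²=20 ≤ ρ²=47; F_rep = 37·(-4,2)/20² = (-0.3700,0.1850)
o4: d²=17 ≤ ρ²=47; F_rep = 37·(-1,4)/17² = (-0.1280,0.5121)
F = F_att + ΣF_rep = (-25.4980,-1.3029)
p' = p + 1/20·F = (-7.2749,-8.0651)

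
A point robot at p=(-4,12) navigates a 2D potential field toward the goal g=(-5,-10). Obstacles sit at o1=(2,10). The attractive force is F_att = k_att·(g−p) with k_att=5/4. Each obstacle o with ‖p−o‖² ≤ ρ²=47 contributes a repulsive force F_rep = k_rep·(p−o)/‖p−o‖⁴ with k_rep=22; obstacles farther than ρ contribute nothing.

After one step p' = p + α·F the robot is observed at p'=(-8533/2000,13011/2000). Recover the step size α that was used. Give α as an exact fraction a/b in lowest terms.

F_att = 5/4·(g−p) = 5/4·(-1,-22) = (-1.2500,-27.5000)
o1: d²=40 ≤ ρ²=47; F_rep = 22·(-6,2)/40² = (-0.0825,0.0275)
F = F_att + ΣF_rep = (-1.3325,-27.4725)
Δp = p'−p = (-0.2665,-5.4945); α = Δx/Fx = (-533/2000) / (-533/400) = 1/5
check: Δy/Fy = (-10989/2000) / (-10989/400) = 1/5 ✓

α = 1/5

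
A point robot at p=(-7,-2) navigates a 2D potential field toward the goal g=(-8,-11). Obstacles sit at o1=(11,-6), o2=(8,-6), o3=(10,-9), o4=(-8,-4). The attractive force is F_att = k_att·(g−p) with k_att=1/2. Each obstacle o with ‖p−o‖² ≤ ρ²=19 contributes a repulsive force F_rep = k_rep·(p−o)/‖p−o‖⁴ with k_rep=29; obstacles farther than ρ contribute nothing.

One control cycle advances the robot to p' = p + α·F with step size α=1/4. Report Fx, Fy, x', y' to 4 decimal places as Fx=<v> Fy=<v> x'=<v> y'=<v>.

Fx=0.6600 Fy=-2.1800 x'=-6.8350 y'=-2.5450

F_att = 1/2·(g−p) = 1/2·(-1,-9) = (-0.5000,-4.5000)
o1: d²=340 > ρ²=19 → inactive
o2: d²=241 > ρ²=19 → inactive
o3: d²=338 > ρ²=19 → inactive
o4: d²=5 ≤ ρ²=19; F_rep = 29·(1,2)/5² = (1.1600,2.3200)
F = F_att + ΣF_rep = (0.6600,-2.1800)
p' = p + 1/4·F = (-6.8350,-2.5450)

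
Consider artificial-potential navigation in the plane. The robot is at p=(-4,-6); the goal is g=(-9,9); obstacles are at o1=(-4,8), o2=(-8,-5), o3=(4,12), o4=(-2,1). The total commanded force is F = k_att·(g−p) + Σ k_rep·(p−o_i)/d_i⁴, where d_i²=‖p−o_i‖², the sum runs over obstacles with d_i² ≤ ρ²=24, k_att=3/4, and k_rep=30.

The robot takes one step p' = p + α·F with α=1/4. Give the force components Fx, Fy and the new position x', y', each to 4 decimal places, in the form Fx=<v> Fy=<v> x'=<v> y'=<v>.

F_att = 3/4·(g−p) = 3/4·(-5,15) = (-3.7500,11.2500)
o1: d²=196 > ρ²=24 → inactive
o2: d²=17 ≤ ρ²=24; F_rep = 30·(4,-1)/17² = (0.4152,-0.1038)
o3: d²=388 > ρ²=24 → inactive
o4: d²=53 > ρ²=24 → inactive
F = F_att + ΣF_rep = (-3.3348,11.1462)
p' = p + 1/4·F = (-4.8337,-3.2135)

Fx=-3.3348 Fy=11.1462 x'=-4.8337 y'=-3.2135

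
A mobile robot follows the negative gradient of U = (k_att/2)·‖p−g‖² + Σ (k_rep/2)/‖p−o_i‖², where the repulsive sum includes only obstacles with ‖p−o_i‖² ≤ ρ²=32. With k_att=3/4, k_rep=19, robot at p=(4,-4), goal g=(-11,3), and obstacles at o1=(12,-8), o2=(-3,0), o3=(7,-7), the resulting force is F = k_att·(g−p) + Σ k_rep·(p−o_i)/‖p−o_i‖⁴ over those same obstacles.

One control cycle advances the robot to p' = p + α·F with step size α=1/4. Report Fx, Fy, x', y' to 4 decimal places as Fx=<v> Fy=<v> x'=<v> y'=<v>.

F_att = 3/4·(g−p) = 3/4·(-15,7) = (-11.2500,5.2500)
o1: d²=80 > ρ²=32 → inactive
o2: d²=65 > ρ²=32 → inactive
o3: d²=18 ≤ ρ²=32; F_rep = 19·(-3,3)/18² = (-0.1759,0.1759)
F = F_att + ΣF_rep = (-11.4259,5.4259)
p' = p + 1/4·F = (1.1435,-2.6435)

Fx=-11.4259 Fy=5.4259 x'=1.1435 y'=-2.6435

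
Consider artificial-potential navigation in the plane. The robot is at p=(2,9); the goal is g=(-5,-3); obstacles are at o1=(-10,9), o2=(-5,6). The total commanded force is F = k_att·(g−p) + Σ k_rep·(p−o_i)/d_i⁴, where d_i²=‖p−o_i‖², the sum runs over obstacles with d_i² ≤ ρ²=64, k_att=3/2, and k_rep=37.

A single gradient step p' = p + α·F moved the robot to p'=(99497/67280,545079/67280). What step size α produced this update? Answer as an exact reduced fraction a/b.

F_att = 3/2·(g−p) = 3/2·(-7,-12) = (-10.5000,-18.0000)
o1: d²=144 > ρ²=64 → inactive
o2: d²=58 ≤ ρ²=64; F_rep = 37·(7,3)/58² = (0.0770,0.0330)
F = F_att + ΣF_rep = (-10.4230,-17.9670)
Δp = p'−p = (-0.5212,-0.8984); α = Δx/Fx = (-35063/67280) / (-35063/3364) = 1/20
check: Δy/Fy = (-60441/67280) / (-60441/3364) = 1/20 ✓

α = 1/20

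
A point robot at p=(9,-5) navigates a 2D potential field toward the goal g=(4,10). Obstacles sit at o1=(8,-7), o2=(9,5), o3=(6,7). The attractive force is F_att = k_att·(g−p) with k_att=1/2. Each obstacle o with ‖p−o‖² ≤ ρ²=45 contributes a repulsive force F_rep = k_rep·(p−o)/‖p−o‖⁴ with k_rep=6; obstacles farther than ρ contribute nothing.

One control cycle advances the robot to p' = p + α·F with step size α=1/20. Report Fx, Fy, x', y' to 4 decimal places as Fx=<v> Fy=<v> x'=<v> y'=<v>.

Fx=-2.2600 Fy=7.9800 x'=8.8870 y'=-4.6010

F_att = 1/2·(g−p) = 1/2·(-5,15) = (-2.5000,7.5000)
o1: d²=5 ≤ ρ²=45; F_rep = 6·(1,2)/5² = (0.2400,0.4800)
o2: d²=100 > ρ²=45 → inactive
o3: d²=153 > ρ²=45 → inactive
F = F_att + ΣF_rep = (-2.2600,7.9800)
p' = p + 1/20·F = (8.8870,-4.6010)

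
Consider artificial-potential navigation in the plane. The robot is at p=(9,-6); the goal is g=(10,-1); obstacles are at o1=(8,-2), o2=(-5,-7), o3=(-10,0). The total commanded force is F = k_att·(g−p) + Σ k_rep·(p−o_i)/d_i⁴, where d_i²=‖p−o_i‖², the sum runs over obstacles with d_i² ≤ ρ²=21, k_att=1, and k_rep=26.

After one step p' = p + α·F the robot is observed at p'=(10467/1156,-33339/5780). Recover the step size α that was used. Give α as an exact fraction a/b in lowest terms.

F_att = 1·(g−p) = 1·(1,5) = (1.0000,5.0000)
o1: d²=17 ≤ ρ²=21; F_rep = 26·(1,-4)/17² = (0.0900,-0.3599)
o2: d²=197 > ρ²=21 → inactive
o3: d²=397 > ρ²=21 → inactive
F = F_att + ΣF_rep = (1.0900,4.6401)
Δp = p'−p = (0.0545,0.2320); α = Δx/Fx = (63/1156) / (315/289) = 1/20
check: Δy/Fy = (1341/5780) / (1341/289) = 1/20 ✓

α = 1/20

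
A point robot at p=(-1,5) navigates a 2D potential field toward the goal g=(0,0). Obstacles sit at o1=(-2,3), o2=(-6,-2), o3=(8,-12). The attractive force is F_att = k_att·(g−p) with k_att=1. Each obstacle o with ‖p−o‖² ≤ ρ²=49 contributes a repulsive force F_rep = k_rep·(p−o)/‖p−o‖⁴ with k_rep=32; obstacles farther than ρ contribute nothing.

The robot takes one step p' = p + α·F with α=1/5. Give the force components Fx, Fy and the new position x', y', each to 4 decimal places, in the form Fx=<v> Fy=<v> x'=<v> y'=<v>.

F_att = 1·(g−p) = 1·(1,-5) = (1.0000,-5.0000)
o1: d²=5 ≤ ρ²=49; F_rep = 32·(1,2)/5² = (1.2800,2.5600)
o2: d²=74 > ρ²=49 → inactive
o3: d²=370 > ρ²=49 → inactive
F = F_att + ΣF_rep = (2.2800,-2.4400)
p' = p + 1/5·F = (-0.5440,4.5120)

Fx=2.2800 Fy=-2.4400 x'=-0.5440 y'=4.5120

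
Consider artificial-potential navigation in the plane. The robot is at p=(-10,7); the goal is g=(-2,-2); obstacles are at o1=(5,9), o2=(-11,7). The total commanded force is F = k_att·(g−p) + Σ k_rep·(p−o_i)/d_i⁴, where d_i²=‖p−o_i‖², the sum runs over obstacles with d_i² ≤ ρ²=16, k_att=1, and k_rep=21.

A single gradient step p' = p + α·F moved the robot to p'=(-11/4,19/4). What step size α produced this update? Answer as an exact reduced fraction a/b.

F_att = 1·(g−p) = 1·(8,-9) = (8.0000,-9.0000)
o1: d²=229 > ρ²=16 → inactive
o2: d²=1 ≤ ρ²=16; F_rep = 21·(1,0)/1² = (21.0000,0.0000)
F = F_att + ΣF_rep = (29.0000,-9.0000)
Δp = p'−p = (7.2500,-2.2500); α = Δx/Fx = (29/4) / (29) = 1/4
check: Δy/Fy = (-9/4) / (-9) = 1/4 ✓

α = 1/4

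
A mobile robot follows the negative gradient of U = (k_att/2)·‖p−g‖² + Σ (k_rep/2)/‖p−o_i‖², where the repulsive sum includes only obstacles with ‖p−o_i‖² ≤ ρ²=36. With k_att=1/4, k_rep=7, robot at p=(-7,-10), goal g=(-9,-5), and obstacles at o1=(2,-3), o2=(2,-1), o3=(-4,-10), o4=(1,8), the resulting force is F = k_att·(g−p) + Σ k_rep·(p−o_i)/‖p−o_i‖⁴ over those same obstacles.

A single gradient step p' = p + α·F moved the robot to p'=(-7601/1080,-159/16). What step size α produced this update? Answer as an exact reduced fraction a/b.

α = 1/20

F_att = 1/4·(g−p) = 1/4·(-2,5) = (-0.5000,1.2500)
o1: d²=130 > ρ²=36 → inactive
o2: d²=162 > ρ²=36 → inactive
o3: d²=9 ≤ ρ²=36; F_rep = 7·(-3,0)/9² = (-0.2593,0.0000)
o4: d²=388 > ρ²=36 → inactive
F = F_att + ΣF_rep = (-0.7593,1.2500)
Δp = p'−p = (-0.0380,0.0625); α = Δx/Fx = (-41/1080) / (-41/54) = 1/20
check: Δy/Fy = (1/16) / (5/4) = 1/20 ✓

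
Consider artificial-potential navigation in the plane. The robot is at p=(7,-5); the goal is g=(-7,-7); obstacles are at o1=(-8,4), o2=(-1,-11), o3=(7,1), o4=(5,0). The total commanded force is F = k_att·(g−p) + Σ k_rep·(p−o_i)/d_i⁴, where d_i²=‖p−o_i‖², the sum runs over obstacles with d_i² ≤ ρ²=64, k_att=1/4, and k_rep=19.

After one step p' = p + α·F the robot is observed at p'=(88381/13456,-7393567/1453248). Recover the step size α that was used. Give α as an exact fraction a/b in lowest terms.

F_att = 1/4·(g−p) = 1/4·(-14,-2) = (-3.5000,-0.5000)
o1: d²=306 > ρ²=64 → inactive
o2: d²=100 > ρ²=64 → inactive
o3: d²=36 ≤ ρ²=64; F_rep = 19·(0,-6)/36² = (0.0000,-0.0880)
o4: d²=29 ≤ ρ²=64; F_rep = 19·(2,-5)/29² = (0.0452,-0.1130)
F = F_att + ΣF_rep = (-3.4548,-0.7009)
Δp = p'−p = (-0.4319,-0.0876); α = Δx/Fx = (-5811/13456) / (-5811/1682) = 1/8
check: Δy/Fy = (-127327/1453248) / (-127327/181656) = 1/8 ✓

α = 1/8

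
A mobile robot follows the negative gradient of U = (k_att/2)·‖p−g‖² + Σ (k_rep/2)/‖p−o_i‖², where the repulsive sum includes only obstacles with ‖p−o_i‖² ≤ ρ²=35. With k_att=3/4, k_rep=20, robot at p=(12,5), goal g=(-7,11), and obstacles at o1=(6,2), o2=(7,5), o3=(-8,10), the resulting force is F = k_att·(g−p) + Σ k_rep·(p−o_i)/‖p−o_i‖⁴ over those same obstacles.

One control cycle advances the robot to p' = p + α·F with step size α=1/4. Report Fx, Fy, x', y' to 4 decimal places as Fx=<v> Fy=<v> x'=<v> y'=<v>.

Fx=-14.0900 Fy=4.5000 x'=8.4775 y'=6.1250

F_att = 3/4·(g−p) = 3/4·(-19,6) = (-14.2500,4.5000)
o1: d²=45 > ρ²=35 → inactive
o2: d²=25 ≤ ρ²=35; F_rep = 20·(5,0)/25² = (0.1600,0.0000)
o3: d²=425 > ρ²=35 → inactive
F = F_att + ΣF_rep = (-14.0900,4.5000)
p' = p + 1/4·F = (8.4775,6.1250)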